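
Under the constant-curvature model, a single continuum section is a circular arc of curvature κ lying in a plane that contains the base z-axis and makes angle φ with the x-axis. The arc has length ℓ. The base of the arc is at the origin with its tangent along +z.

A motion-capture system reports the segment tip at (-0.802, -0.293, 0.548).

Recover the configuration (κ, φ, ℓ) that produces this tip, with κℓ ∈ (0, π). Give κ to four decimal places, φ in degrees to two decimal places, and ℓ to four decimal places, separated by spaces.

ρ = √(x²+y²) = √(-0.802² + -0.293²) = 0.85385
φ = atan2(y, x) mod 360° = atan2(-0.293, -0.802) = 200.0691°
|p|² = ρ² + z² = 0.85385² + 0.548² = 1.02936
κ = 2ρ / |p|² = 2×0.85385 / 1.02936 = 1.65899
θ = 2·atan2(ρ, z) = 2·atan2(0.85385, 0.548) = 2.00041 rad
ℓ = θ/κ = 2.00041/1.65899 = 1.20580

1.6590 200.07 1.2058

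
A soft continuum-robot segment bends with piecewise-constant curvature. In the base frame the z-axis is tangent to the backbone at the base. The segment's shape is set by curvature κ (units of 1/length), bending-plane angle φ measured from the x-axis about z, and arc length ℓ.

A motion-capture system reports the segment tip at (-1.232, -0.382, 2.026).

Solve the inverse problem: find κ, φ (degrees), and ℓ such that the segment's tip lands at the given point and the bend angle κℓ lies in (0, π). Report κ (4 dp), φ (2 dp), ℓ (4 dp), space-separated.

0.4472 197.23 2.5354

ρ = √(x²+y²) = √(-1.232² + -0.382²) = 1.28986
φ = atan2(y, x) mod 360° = atan2(-0.382, -1.232) = 197.2268°
|p|² = ρ² + z² = 1.28986² + 2.026² = 5.76842
κ = 2ρ / |p|² = 2×1.28986 / 5.76842 = 0.44722
θ = 2·atan2(ρ, z) = 2·atan2(1.28986, 2.026) = 1.13387 rad
ℓ = θ/κ = 1.13387/0.44722 = 2.53541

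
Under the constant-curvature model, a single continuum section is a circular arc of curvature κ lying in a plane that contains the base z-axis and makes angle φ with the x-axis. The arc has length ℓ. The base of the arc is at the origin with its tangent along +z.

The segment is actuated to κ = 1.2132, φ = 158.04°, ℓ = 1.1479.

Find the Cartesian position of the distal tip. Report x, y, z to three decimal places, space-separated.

θ = κ·ℓ = 1.2132 × 1.1479 = 1.39263 rad
ρ = (1 − cos θ)/κ = (1 − 0.17722)/1.2132 = 0.67819
z = sin θ / κ = 0.98417/1.2132 = 0.81122
x = ρ cos φ = 0.67819 × cos(158.04°) = -0.62898
y = ρ sin φ = 0.67819 × sin(158.04°) = 0.25361

-0.629 0.254 0.811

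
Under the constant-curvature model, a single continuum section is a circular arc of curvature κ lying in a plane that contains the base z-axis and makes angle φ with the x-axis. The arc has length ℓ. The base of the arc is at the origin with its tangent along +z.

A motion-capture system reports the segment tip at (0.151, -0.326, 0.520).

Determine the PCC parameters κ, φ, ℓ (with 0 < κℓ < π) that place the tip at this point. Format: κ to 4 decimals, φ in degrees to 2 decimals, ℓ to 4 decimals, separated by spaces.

ρ = √(x²+y²) = √(0.151² + -0.326²) = 0.35927
φ = atan2(y, x) mod 360° = atan2(-0.326, 0.151) = 294.8531°
|p|² = ρ² + z² = 0.35927² + 0.520² = 0.39948
κ = 2ρ / |p|² = 2×0.35927 / 0.39948 = 1.79872
θ = 2·atan2(ρ, z) = 2·atan2(0.35927, 0.520) = 1.20920 rad
ℓ = θ/κ = 1.20920/1.79872 = 0.67226

1.7987 294.85 0.6723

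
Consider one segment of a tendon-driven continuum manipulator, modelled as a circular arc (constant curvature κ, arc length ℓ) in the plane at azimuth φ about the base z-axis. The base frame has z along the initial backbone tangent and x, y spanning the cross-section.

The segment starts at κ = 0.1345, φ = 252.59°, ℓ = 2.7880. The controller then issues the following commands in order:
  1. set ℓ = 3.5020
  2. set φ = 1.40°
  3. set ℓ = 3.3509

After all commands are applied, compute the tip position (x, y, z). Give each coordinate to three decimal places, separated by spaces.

initial: κ=0.1345, φ=252.59°, ℓ=2.7880
cmd 1: set ℓ=3.5020 → (κ,φ,ℓ)=(0.1345,252.59°,3.5020) → tip=(-0.2422,-0.7725,3.3739)
cmd 2: set φ=1.40° → (κ,φ,ℓ)=(0.1345,1.40°,3.5020) → tip=(0.8094,0.0198,3.3739)
cmd 3: set ℓ=3.3509 → (κ,φ,ℓ)=(0.1345,1.40°,3.3509) → tip=(0.7422,0.0181,3.2386)

0.742 0.018 3.239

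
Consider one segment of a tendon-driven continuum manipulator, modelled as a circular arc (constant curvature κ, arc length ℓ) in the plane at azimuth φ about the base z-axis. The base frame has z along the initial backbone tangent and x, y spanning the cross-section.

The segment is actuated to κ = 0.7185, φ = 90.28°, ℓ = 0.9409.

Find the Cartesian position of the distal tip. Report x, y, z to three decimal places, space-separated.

-0.001 0.306 0.871

θ = κ·ℓ = 0.7185 × 0.9409 = 0.67604 rad
ρ = (1 − cos θ)/κ = (1 − 0.78006)/0.7185 = 0.30611
z = sin θ / κ = 0.62571/0.7185 = 0.87085
x = ρ cos φ = 0.30611 × cos(90.28°) = -0.00150
y = ρ sin φ = 0.30611 × sin(90.28°) = 0.30611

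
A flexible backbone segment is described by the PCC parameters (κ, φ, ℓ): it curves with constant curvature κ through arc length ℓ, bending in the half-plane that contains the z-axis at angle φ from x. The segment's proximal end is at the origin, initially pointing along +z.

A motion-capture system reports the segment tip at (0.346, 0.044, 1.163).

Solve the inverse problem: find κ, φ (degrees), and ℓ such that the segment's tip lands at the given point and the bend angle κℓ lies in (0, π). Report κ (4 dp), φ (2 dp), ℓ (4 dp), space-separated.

0.4732 7.25 1.2315

ρ = √(x²+y²) = √(0.346² + 0.044²) = 0.34879
φ = atan2(y, x) mod 360° = atan2(0.044, 0.346) = 7.2473°
|p|² = ρ² + z² = 0.34879² + 1.163² = 1.47422
κ = 2ρ / |p|² = 2×0.34879 / 1.47422 = 0.47318
θ = 2·atan2(ρ, z) = 2·atan2(0.34879, 1.163) = 0.58273 rad
ℓ = θ/κ = 0.58273/0.47318 = 1.23153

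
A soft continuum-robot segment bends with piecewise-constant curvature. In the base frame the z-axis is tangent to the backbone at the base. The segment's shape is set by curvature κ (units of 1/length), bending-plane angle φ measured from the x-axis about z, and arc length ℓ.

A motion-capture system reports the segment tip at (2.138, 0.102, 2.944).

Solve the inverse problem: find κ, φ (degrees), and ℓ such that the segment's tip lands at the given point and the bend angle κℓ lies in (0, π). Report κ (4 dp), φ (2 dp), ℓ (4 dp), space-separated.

0.3231 2.73 3.8911

ρ = √(x²+y²) = √(2.138² + 0.102²) = 2.14043
φ = atan2(y, x) mod 360° = atan2(0.102, 2.138) = 2.7314°
|p|² = ρ² + z² = 2.14043² + 2.944² = 13.24858
κ = 2ρ / |p|² = 2×2.14043 / 13.24858 = 0.32312
θ = 2·atan2(ρ, z) = 2·atan2(2.14043, 2.944) = 1.25730 rad
ℓ = θ/κ = 1.25730/0.32312 = 3.89114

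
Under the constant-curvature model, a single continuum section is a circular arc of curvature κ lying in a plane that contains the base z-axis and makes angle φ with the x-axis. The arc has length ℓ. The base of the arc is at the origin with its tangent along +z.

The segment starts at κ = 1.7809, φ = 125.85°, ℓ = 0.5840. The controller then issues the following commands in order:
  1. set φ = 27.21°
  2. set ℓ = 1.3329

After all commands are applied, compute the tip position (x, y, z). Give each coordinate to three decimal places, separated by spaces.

initial: κ=1.7809, φ=125.85°, ℓ=0.5840
cmd 1: set φ=27.21° → (κ,φ,ℓ)=(1.7809,27.21°,0.5840) → tip=(0.2466,0.1268,0.4843)
cmd 2: set ℓ=1.3329 → (κ,φ,ℓ)=(1.7809,27.21°,1.3329) → tip=(0.8586,0.4415,0.3900)

0.859 0.441 0.390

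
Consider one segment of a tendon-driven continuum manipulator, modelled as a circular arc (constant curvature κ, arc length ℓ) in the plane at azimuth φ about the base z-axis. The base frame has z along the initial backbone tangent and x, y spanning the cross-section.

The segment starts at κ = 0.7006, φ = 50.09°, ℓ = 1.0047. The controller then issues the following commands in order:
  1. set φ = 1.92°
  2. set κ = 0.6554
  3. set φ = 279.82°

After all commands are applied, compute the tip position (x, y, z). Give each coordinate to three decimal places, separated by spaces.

initial: κ=0.7006, φ=50.09°, ℓ=1.0047
cmd 1: set φ=1.92° → (κ,φ,ℓ)=(0.7006,1.92°,1.0047) → tip=(0.3390,0.0114,0.9238)
cmd 2: set κ=0.6554 → (κ,φ,ℓ)=(0.6554,1.92°,1.0047) → tip=(0.3188,0.0107,0.9337)
cmd 3: set φ=279.82° → (κ,φ,ℓ)=(0.6554,279.82°,1.0047) → tip=(0.0544,-0.3143,0.9337)

0.054 -0.314 0.934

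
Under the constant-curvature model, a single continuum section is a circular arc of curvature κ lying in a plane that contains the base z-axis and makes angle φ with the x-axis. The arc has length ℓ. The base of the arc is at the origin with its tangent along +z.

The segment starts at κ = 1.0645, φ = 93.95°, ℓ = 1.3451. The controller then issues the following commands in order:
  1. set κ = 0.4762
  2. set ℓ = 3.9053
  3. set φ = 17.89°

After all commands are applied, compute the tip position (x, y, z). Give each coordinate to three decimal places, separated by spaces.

initial: κ=1.0645, φ=93.95°, ℓ=1.3451
cmd 1: set κ=0.4762 → (κ,φ,ℓ)=(0.4762,93.95°,1.3451) → tip=(-0.0287,0.4153,1.2550)
cmd 2: set ℓ=3.9053 → (κ,φ,ℓ)=(0.4762,93.95°,3.9053) → tip=(-0.1859,2.6918,2.0129)
cmd 3: set φ=17.89° → (κ,φ,ℓ)=(0.4762,17.89°,3.9053) → tip=(2.5678,0.8289,2.0129)

2.568 0.829 2.013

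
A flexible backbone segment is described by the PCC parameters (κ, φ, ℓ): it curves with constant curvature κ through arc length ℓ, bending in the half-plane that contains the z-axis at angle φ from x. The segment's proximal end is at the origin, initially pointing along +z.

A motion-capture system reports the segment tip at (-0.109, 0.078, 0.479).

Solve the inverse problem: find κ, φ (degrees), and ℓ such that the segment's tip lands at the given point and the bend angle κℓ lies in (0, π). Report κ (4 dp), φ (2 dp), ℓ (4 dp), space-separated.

1.0835 144.41 0.5036

ρ = √(x²+y²) = √(-0.109² + 0.078²) = 0.13403
φ = atan2(y, x) mod 360° = atan2(0.078, -0.109) = 144.4126°
|p|² = ρ² + z² = 0.13403² + 0.479² = 0.24741
κ = 2ρ / |p|² = 2×0.13403 / 0.24741 = 1.08351
θ = 2·atan2(ρ, z) = 2·atan2(0.13403, 0.479) = 0.54568 rad
ℓ = θ/κ = 0.54568/1.08351 = 0.50362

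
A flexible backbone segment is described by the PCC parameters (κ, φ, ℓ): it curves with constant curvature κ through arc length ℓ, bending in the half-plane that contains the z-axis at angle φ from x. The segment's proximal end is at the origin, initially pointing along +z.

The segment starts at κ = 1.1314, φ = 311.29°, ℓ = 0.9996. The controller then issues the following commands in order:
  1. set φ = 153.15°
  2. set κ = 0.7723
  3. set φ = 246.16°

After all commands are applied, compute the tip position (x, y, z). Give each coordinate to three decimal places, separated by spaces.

-0.148 -0.336 0.903

initial: κ=1.1314, φ=311.29°, ℓ=0.9996
cmd 1: set φ=153.15° → (κ,φ,ℓ)=(1.1314,153.15°,0.9996) → tip=(-0.4528,0.2292,0.7997)
cmd 2: set κ=0.7723 → (κ,φ,ℓ)=(0.7723,153.15°,0.9996) → tip=(-0.3275,0.1658,0.9032)
cmd 3: set φ=246.16° → (κ,φ,ℓ)=(0.7723,246.16°,0.9996) → tip=(-0.1484,-0.3357,0.9032)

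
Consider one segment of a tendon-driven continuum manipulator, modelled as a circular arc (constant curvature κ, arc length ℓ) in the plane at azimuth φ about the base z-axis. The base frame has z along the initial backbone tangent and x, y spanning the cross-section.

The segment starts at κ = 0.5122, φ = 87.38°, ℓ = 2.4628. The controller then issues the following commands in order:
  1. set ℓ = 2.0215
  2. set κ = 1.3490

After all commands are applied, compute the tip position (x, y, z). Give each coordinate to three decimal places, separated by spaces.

initial: κ=0.5122, φ=87.38°, ℓ=2.4628
cmd 1: set ℓ=2.0215 → (κ,φ,ℓ)=(0.5122,87.38°,2.0215) → tip=(0.0437,0.9553,1.6792)
cmd 2: set κ=1.3490 → (κ,φ,ℓ)=(1.3490,87.38°,2.0215) → tip=(0.0649,1.4183,0.2986)

0.065 1.418 0.299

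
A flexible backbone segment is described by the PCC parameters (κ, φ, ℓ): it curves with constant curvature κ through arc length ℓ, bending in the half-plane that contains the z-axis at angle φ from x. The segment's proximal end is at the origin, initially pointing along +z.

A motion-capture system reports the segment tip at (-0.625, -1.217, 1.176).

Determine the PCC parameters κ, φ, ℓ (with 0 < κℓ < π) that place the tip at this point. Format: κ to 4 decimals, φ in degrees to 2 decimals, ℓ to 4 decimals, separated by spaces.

0.8407 242.82 2.0477

ρ = √(x²+y²) = √(-0.625² + -1.217²) = 1.36811
φ = atan2(y, x) mod 360° = atan2(-1.217, -0.625) = 242.8169°
|p|² = ρ² + z² = 1.36811² + 1.176² = 3.25469
κ = 2ρ / |p|² = 2×1.36811 / 3.25469 = 0.84070
θ = 2·atan2(ρ, z) = 2·atan2(1.36811, 1.176) = 1.72153 rad
ℓ = θ/κ = 1.72153/0.84070 = 2.04774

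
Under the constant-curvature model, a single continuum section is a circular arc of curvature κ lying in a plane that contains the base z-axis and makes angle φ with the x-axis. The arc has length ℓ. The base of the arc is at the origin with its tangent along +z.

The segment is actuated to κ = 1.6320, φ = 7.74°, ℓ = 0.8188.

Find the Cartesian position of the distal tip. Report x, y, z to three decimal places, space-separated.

θ = κ·ℓ = 1.6320 × 0.8188 = 1.33628 rad
ρ = (1 − cos θ)/κ = (1 − 0.23237)/1.6320 = 0.47036
z = sin θ / κ = 0.97263/1.6320 = 0.59597
x = ρ cos φ = 0.47036 × cos(7.74°) = 0.46608
y = ρ sin φ = 0.47036 × sin(7.74°) = 0.06335

0.466 0.063 0.596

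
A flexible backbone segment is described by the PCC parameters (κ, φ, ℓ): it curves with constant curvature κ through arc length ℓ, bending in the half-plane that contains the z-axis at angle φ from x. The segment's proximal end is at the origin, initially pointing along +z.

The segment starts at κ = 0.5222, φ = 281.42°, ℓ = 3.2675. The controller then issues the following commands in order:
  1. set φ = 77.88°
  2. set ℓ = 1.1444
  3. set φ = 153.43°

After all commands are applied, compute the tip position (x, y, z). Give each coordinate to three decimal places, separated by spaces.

initial: κ=0.5222, φ=281.42°, ℓ=3.2675
cmd 1: set φ=77.88° → (κ,φ,ℓ)=(0.5222,77.88°,3.2675) → tip=(0.4564,2.1252,1.8974)
cmd 2: set ℓ=1.1444 → (κ,φ,ℓ)=(0.5222,77.88°,1.1444) → tip=(0.0697,0.3245,1.0775)
cmd 3: set φ=153.43° → (κ,φ,ℓ)=(0.5222,153.43°,1.1444) → tip=(-0.2968,0.1485,1.0775)

-0.297 0.148 1.077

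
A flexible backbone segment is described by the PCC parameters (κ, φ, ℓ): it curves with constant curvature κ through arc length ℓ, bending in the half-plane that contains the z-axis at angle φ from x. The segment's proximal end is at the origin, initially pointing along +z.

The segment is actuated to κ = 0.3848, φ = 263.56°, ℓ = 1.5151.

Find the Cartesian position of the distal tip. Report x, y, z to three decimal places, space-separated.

θ = κ·ℓ = 0.3848 × 1.5151 = 0.58301 rad
ρ = (1 − cos θ)/κ = (1 − 0.83481)/0.3848 = 0.42929
z = sin θ / κ = 0.55054/0.3848 = 1.43072
x = ρ cos φ = 0.42929 × cos(263.56°) = -0.04815
y = ρ sin φ = 0.42929 × sin(263.56°) = -0.42658

-0.048 -0.427 1.431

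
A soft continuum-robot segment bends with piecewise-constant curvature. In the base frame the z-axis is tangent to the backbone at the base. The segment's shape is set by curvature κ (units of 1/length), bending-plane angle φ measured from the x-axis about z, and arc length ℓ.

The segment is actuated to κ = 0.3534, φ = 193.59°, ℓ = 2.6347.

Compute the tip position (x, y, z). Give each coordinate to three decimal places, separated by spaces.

θ = κ·ℓ = 0.3534 × 2.6347 = 0.93110 rad
ρ = (1 − cos θ)/κ = (1 − 0.59695)/0.3534 = 1.14049
z = sin θ / κ = 0.80228/0.3534 = 2.27017
x = ρ cos φ = 1.14049 × cos(193.59°) = -1.10856
y = ρ sin φ = 1.14049 × sin(193.59°) = -0.26798

-1.109 -0.268 2.270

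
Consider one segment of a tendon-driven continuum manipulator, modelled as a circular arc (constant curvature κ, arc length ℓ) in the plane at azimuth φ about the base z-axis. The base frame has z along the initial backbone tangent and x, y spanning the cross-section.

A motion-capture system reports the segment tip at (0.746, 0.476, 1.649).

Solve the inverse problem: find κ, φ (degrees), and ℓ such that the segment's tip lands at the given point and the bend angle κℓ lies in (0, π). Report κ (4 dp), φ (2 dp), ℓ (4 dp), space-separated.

ρ = √(x²+y²) = √(0.746² + 0.476²) = 0.88492
φ = atan2(y, x) mod 360° = atan2(0.476, 0.746) = 32.5407°
|p|² = ρ² + z² = 0.88492² + 1.649² = 3.50229
κ = 2ρ / |p|² = 2×0.88492 / 3.50229 = 0.50534
θ = 2·atan2(ρ, z) = 2·atan2(0.88492, 1.649) = 0.98506 rad
ℓ = θ/κ = 0.98506/0.50534 = 1.94930

0.5053 32.54 1.9493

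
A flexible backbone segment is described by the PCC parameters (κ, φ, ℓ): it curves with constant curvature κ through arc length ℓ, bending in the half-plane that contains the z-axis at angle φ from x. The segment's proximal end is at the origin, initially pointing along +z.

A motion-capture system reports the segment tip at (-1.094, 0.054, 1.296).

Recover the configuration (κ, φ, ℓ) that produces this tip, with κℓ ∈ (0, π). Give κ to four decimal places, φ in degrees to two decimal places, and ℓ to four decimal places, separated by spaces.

0.7608 177.17 1.8445

ρ = √(x²+y²) = √(-1.094² + 0.054²) = 1.09533
φ = atan2(y, x) mod 360° = atan2(0.054, -1.094) = 177.1742°
|p|² = ρ² + z² = 1.09533² + 1.296² = 2.87937
κ = 2ρ / |p|² = 2×1.09533 / 2.87937 = 0.76081
θ = 2·atan2(ρ, z) = 2·atan2(1.09533, 1.296) = 1.40336 rad
ℓ = θ/κ = 1.40336/0.76081 = 1.84455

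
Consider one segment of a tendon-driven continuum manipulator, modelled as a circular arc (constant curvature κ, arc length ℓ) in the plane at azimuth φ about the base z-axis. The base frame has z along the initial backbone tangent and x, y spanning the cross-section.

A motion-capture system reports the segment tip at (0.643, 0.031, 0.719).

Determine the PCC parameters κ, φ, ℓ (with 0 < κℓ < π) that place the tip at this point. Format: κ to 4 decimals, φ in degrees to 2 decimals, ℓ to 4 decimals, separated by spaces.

ρ = √(x²+y²) = √(0.643² + 0.031²) = 0.64375
φ = atan2(y, x) mod 360° = atan2(0.031, 0.643) = 2.7602°
|p|² = ρ² + z² = 0.64375² + 0.719² = 0.93137
κ = 2ρ / |p|² = 2×0.64375 / 0.93137 = 1.38236
θ = 2·atan2(ρ, z) = 2·atan2(0.64375, 0.719) = 1.46047 rad
ℓ = θ/κ = 1.46047/1.38236 = 1.05650

1.3824 2.76 1.0565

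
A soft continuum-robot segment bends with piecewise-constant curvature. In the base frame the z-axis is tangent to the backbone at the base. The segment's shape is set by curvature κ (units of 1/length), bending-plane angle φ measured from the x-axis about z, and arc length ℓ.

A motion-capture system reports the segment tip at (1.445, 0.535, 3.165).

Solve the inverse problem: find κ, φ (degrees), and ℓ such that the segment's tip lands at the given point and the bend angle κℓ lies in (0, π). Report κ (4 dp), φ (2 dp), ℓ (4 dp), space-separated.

0.2487 20.32 3.6435

ρ = √(x²+y²) = √(1.445² + 0.535²) = 1.54086
φ = atan2(y, x) mod 360° = atan2(0.535, 1.445) = 20.3167°
|p|² = ρ² + z² = 1.54086² + 3.165² = 12.39147
κ = 2ρ / |p|² = 2×1.54086 / 12.39147 = 0.24870
θ = 2·atan2(ρ, z) = 2·atan2(1.54086, 3.165) = 0.90613 rad
ℓ = θ/κ = 0.90613/0.24870 = 3.64353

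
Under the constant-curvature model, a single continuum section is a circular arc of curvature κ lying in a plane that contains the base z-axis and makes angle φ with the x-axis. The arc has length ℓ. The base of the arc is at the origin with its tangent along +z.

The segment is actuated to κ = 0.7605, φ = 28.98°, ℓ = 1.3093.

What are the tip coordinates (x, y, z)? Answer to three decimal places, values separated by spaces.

0.525 0.291 1.103

θ = κ·ℓ = 0.7605 × 1.3093 = 0.99572 rad
ρ = (1 − cos θ)/κ = (1 − 0.54390)/0.7605 = 0.59974
z = sin θ / κ = 0.83915/0.7605 = 1.10342
x = ρ cos φ = 0.59974 × cos(28.98°) = 0.52465
y = ρ sin φ = 0.59974 × sin(28.98°) = 0.29058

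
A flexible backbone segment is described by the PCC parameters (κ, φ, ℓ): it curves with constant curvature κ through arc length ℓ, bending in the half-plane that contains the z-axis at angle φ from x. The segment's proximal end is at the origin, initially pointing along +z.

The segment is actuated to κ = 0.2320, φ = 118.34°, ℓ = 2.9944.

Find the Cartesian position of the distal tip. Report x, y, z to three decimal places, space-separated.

θ = κ·ℓ = 0.2320 × 2.9944 = 0.69470 rad
ρ = (1 − cos θ)/κ = (1 − 0.76825)/0.2320 = 0.99894
z = sin θ / κ = 0.64016/0.2320 = 2.75929
x = ρ cos φ = 0.99894 × cos(118.34°) = -0.47420
y = ρ sin φ = 0.99894 × sin(118.34°) = 0.87922

-0.474 0.879 2.759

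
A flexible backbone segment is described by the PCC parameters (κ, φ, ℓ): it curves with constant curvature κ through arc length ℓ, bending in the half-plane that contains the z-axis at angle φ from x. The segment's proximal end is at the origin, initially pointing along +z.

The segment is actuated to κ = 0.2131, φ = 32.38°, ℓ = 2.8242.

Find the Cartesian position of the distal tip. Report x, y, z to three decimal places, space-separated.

0.696 0.442 2.657

θ = κ·ℓ = 0.2131 × 2.8242 = 0.60184 rad
ρ = (1 − cos θ)/κ = (1 − 0.82430)/0.2131 = 0.82451
z = sin θ / κ = 0.56616/0.2131 = 2.65677
x = ρ cos φ = 0.82451 × cos(32.38°) = 0.69631
y = ρ sin φ = 0.82451 × sin(32.38°) = 0.44155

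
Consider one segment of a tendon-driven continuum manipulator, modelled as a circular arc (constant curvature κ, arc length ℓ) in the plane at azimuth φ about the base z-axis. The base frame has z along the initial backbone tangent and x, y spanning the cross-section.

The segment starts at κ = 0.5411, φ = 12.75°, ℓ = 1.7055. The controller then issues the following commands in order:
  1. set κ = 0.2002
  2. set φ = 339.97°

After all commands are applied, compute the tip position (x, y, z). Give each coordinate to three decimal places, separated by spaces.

0.271 -0.099 1.673

initial: κ=0.5411, φ=12.75°, ℓ=1.7055
cmd 1: set κ=0.2002 → (κ,φ,ℓ)=(0.2002,12.75°,1.7055) → tip=(0.2812,0.0636,1.6726)
cmd 2: set φ=339.97° → (κ,φ,ℓ)=(0.2002,339.97°,1.7055) → tip=(0.2709,-0.0988,1.6726)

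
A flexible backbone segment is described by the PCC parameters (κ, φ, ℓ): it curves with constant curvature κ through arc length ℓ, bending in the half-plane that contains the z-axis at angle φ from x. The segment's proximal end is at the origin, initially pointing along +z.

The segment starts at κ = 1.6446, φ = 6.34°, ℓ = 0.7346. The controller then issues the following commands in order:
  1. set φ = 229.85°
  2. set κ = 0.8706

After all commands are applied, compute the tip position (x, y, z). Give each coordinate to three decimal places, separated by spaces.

-0.146 -0.174 0.686

initial: κ=1.6446, φ=6.34°, ℓ=0.7346
cmd 1: set φ=229.85° → (κ,φ,ℓ)=(1.6446,229.85°,0.7346) → tip=(-0.2530,-0.2999,0.5685)
cmd 2: set κ=0.8706 → (κ,φ,ℓ)=(0.8706,229.85°,0.7346) → tip=(-0.1464,-0.1735,0.6855)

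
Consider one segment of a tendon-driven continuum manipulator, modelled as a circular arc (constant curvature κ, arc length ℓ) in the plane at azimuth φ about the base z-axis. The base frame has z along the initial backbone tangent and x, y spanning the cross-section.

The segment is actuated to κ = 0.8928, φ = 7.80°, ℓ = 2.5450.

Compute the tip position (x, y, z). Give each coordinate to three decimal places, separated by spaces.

1.826 0.250 0.856

θ = κ·ℓ = 0.8928 × 2.5450 = 2.27218 rad
ρ = (1 − cos θ)/κ = (1 − -0.64527)/0.8928 = 1.84282
z = sin θ / κ = 0.76395/0.8928 = 0.85568
x = ρ cos φ = 1.84282 × cos(7.80°) = 1.82577
y = ρ sin φ = 1.84282 × sin(7.80°) = 0.25010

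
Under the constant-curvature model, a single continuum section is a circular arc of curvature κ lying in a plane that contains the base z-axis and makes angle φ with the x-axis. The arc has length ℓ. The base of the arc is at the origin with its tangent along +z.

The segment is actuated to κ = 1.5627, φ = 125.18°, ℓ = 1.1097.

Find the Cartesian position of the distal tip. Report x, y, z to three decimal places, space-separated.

-0.429 0.608 0.631

θ = κ·ℓ = 1.5627 × 1.1097 = 1.73413 rad
ρ = (1 − cos θ)/κ = (1 − -0.16261)/1.5627 = 0.74397
z = sin θ / κ = 0.98669/1.5627 = 0.63140
x = ρ cos φ = 0.74397 × cos(125.18°) = -0.42864
y = ρ sin φ = 0.74397 × sin(125.18°) = 0.60808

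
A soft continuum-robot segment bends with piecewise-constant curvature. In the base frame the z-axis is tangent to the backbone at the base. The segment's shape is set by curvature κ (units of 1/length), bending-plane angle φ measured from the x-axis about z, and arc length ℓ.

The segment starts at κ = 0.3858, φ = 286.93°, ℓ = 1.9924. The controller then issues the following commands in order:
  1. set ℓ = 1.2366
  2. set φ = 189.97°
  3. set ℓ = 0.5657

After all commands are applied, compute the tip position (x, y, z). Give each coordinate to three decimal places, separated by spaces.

initial: κ=0.3858, φ=286.93°, ℓ=1.9924
cmd 1: set ℓ=1.2366 → (κ,φ,ℓ)=(0.3858,286.93°,1.2366) → tip=(0.0843,-0.2769,1.1902)
cmd 2: set φ=189.97° → (κ,φ,ℓ)=(0.3858,189.97°,1.2366) → tip=(-0.2851,-0.0501,1.1902)
cmd 3: set ℓ=0.5657 → (κ,φ,ℓ)=(0.3858,189.97°,0.5657) → tip=(-0.0606,-0.0106,0.5612)

-0.061 -0.011 0.561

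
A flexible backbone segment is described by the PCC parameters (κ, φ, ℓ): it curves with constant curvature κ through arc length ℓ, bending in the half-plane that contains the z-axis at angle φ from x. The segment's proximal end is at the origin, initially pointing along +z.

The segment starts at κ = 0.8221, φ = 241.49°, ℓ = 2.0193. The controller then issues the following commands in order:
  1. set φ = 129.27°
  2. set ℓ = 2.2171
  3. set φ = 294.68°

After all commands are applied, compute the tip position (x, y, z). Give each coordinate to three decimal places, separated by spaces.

0.634 -1.381 1.178

initial: κ=0.8221, φ=241.49°, ℓ=2.0193
cmd 1: set φ=129.27° → (κ,φ,ℓ)=(0.8221,129.27°,2.0193) → tip=(-0.8386,1.0257,1.2116)
cmd 2: set ℓ=2.2171 → (κ,φ,ℓ)=(0.8221,129.27°,2.2171) → tip=(-0.9618,1.1764,1.1780)
cmd 3: set φ=294.68° → (κ,φ,ℓ)=(0.8221,294.68°,2.2171) → tip=(0.6345,-1.3808,1.1780)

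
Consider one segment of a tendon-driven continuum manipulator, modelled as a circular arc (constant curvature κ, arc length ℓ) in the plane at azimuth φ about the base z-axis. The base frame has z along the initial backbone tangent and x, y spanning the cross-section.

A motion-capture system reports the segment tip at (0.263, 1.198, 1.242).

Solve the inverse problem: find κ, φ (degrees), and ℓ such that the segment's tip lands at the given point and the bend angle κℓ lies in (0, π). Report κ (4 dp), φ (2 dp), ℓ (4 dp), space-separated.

0.8051 77.62 1.9355

ρ = √(x²+y²) = √(0.263² + 1.198²) = 1.22653
φ = atan2(y, x) mod 360° = atan2(1.198, 0.263) = 77.6181°
|p|² = ρ² + z² = 1.22653² + 1.242² = 3.04694
κ = 2ρ / |p|² = 2×1.22653 / 3.04694 = 0.80509
θ = 2·atan2(ρ, z) = 2·atan2(1.22653, 1.242) = 1.55826 rad
ℓ = θ/κ = 1.55826/0.80509 = 1.93551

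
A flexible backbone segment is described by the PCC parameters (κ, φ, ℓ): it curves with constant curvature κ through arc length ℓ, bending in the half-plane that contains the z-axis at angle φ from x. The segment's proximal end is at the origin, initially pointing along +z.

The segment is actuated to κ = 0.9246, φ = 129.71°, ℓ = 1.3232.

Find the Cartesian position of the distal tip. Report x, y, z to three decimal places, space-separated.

-0.456 0.549 1.017

θ = κ·ℓ = 0.9246 × 1.3232 = 1.22343 rad
ρ = (1 − cos θ)/κ = (1 − 0.34042)/0.9246 = 0.71337
z = sin θ / κ = 0.94027/0.9246 = 1.01695
x = ρ cos φ = 0.71337 × cos(129.71°) = -0.45577
y = ρ sin φ = 0.71337 × sin(129.71°) = 0.54878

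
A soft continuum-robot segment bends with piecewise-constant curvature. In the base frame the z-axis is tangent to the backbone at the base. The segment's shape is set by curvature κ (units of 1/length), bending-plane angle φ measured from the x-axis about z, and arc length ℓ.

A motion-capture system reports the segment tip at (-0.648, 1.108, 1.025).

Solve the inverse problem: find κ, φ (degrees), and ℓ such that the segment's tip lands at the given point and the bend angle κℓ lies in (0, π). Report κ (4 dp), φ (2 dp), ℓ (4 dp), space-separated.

0.9514 120.32 1.8854

ρ = √(x²+y²) = √(-0.648² + 1.108²) = 1.28358
φ = atan2(y, x) mod 360° = atan2(1.108, -0.648) = 120.3207°
|p|² = ρ² + z² = 1.28358² + 1.025² = 2.69819
κ = 2ρ / |p|² = 2×1.28358 / 2.69819 = 0.95143
θ = 2·atan2(ρ, z) = 2·atan2(1.28358, 1.025) = 1.79388 rad
ℓ = θ/κ = 1.79388/0.95143 = 1.88545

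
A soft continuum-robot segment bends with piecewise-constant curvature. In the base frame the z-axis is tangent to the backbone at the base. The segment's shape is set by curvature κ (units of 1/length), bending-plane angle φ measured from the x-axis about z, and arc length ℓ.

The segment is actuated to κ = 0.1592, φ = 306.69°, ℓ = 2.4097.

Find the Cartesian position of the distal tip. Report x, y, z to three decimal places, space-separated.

θ = κ·ℓ = 0.1592 × 2.4097 = 0.38362 rad
ρ = (1 − cos θ)/κ = (1 − 0.92731)/0.1592 = 0.45657
z = sin θ / κ = 0.37428/0.1592 = 2.35103
x = ρ cos φ = 0.45657 × cos(306.69°) = 0.27279
y = ρ sin φ = 0.45657 × sin(306.69°) = -0.36611

0.273 -0.366 2.351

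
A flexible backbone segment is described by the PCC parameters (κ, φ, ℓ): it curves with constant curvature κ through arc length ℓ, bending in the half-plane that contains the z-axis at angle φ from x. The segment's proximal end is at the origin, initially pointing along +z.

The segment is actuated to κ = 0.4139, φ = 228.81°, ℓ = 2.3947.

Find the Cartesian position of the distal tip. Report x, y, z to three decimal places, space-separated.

-0.720 -0.822 2.021

θ = κ·ℓ = 0.4139 × 2.3947 = 0.99117 rad
ρ = (1 − cos θ)/κ = (1 − 0.54771)/0.4139 = 1.09274
z = sin θ / κ = 0.83667/0.4139 = 2.02142
x = ρ cos φ = 1.09274 × cos(228.81°) = -0.71963
y = ρ sin φ = 1.09274 × sin(228.81°) = -0.82232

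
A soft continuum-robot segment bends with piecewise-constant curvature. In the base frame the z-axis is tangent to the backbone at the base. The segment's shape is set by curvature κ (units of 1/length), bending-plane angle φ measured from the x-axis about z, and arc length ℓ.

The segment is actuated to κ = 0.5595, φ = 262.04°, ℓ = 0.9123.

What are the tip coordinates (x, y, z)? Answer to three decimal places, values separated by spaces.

θ = κ·ℓ = 0.5595 × 0.9123 = 0.51043 rad
ρ = (1 − cos θ)/κ = (1 − 0.87253)/0.5595 = 0.22782
z = sin θ / κ = 0.48855/0.5595 = 0.87320
x = ρ cos φ = 0.22782 × cos(262.04°) = -0.03155
y = ρ sin φ = 0.22782 × sin(262.04°) = -0.22563

-0.032 -0.226 0.873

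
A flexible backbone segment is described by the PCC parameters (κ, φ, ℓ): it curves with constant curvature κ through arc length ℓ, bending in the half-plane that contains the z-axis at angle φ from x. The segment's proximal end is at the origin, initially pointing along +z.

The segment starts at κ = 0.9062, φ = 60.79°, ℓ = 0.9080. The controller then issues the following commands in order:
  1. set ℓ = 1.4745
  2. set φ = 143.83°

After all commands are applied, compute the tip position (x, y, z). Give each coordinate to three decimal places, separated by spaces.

-0.684 0.500 1.073

initial: κ=0.9062, φ=60.79°, ℓ=0.9080
cmd 1: set ℓ=1.4745 → (κ,φ,ℓ)=(0.9062,60.79°,1.4745) → tip=(0.4133,0.7393,1.0733)
cmd 2: set φ=143.83° → (κ,φ,ℓ)=(0.9062,143.83°,1.4745) → tip=(-0.6837,0.4999,1.0733)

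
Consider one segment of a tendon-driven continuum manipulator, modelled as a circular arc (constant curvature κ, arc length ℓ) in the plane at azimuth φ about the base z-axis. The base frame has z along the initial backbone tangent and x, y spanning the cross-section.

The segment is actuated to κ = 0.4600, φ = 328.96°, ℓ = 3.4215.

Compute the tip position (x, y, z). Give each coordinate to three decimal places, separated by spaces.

θ = κ·ℓ = 0.4600 × 3.4215 = 1.57389 rad
ρ = (1 − cos θ)/κ = (1 − -0.00309)/0.4600 = 2.18064
z = sin θ / κ = 1.00000/0.4600 = 2.17390
x = ρ cos φ = 2.18064 × cos(328.96°) = 1.86839
y = ρ sin φ = 2.18064 × sin(328.96°) = -1.12442

1.868 -1.124 2.174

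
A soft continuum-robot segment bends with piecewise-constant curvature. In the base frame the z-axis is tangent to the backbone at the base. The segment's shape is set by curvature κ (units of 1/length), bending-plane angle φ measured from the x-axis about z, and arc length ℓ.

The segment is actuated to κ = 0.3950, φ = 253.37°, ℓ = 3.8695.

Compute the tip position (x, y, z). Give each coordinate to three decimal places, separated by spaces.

-0.694 -2.323 2.529

θ = κ·ℓ = 0.3950 × 3.8695 = 1.52845 rad
ρ = (1 − cos θ)/κ = (1 − 0.04233)/0.3950 = 2.42448
z = sin θ / κ = 0.99910/0.3950 = 2.52938
x = ρ cos φ = 2.42448 × cos(253.37°) = -0.69386
y = ρ sin φ = 2.42448 × sin(253.37°) = -2.32307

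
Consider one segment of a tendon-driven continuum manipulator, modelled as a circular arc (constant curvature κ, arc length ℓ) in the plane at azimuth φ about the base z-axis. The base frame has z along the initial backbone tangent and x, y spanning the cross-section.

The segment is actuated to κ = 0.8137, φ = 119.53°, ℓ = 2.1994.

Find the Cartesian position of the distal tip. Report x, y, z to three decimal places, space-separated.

-0.737 1.301 1.200

θ = κ·ℓ = 0.8137 × 2.1994 = 1.78965 rad
ρ = (1 − cos θ)/κ = (1 − -0.21711)/0.8137 = 1.49578
z = sin θ / κ = 0.97615/0.8137 = 1.19964
x = ρ cos φ = 1.49578 × cos(119.53°) = -0.73724
y = ρ sin φ = 1.49578 × sin(119.53°) = 1.30147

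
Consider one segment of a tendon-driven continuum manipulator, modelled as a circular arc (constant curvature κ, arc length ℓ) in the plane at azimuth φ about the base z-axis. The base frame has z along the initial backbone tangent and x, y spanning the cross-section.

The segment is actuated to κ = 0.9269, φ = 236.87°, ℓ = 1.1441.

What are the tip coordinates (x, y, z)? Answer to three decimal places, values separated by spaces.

-0.302 -0.462 0.941

θ = κ·ℓ = 0.9269 × 1.1441 = 1.06047 rad
ρ = (1 − cos θ)/κ = (1 − 0.48847)/0.9269 = 0.55188
z = sin θ / κ = 0.87258/0.9269 = 0.94140
x = ρ cos φ = 0.55188 × cos(236.87°) = -0.30162
y = ρ sin φ = 0.55188 × sin(236.87°) = -0.46216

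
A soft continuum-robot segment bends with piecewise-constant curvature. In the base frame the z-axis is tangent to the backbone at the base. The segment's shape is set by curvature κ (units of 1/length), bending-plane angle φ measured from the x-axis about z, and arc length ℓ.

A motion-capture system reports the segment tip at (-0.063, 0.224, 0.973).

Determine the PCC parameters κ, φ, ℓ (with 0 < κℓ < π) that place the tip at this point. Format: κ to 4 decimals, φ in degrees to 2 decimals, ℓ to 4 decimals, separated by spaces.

0.4650 105.71 1.0097

ρ = √(x²+y²) = √(-0.063² + 0.224²) = 0.23269
φ = atan2(y, x) mod 360° = atan2(0.224, -0.063) = 105.7086°
|p|² = ρ² + z² = 0.23269² + 0.973² = 1.00087
κ = 2ρ / |p|² = 2×0.23269 / 1.00087 = 0.46498
θ = 2·atan2(ρ, z) = 2·atan2(0.23269, 0.973) = 0.46948 rad
ℓ = θ/κ = 0.46948/0.46498 = 1.00968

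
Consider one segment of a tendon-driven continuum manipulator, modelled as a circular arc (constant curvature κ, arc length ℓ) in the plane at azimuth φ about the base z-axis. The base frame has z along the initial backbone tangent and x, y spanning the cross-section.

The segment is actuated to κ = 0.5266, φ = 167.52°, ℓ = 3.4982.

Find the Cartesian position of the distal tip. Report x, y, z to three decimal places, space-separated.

θ = κ·ℓ = 0.5266 × 3.4982 = 1.84215 rad
ρ = (1 − cos θ)/κ = (1 − -0.26804)/0.5266 = 2.40797
z = sin θ / κ = 0.96341/0.5266 = 1.82949
x = ρ cos φ = 2.40797 × cos(167.52°) = -2.35107
y = ρ sin φ = 2.40797 × sin(167.52°) = 0.52036

-2.351 0.520 1.829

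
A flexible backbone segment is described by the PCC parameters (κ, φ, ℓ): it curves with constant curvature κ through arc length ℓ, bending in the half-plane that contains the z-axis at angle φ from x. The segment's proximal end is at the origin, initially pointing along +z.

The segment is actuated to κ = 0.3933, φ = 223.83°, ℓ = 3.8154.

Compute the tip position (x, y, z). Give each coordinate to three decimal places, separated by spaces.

θ = κ·ℓ = 0.3933 × 3.8154 = 1.50060 rad
ρ = (1 − cos θ)/κ = (1 − 0.07014)/0.3933 = 2.36425
z = sin θ / κ = 0.99754/0.3933 = 2.53633
x = ρ cos φ = 2.36425 × cos(223.83°) = -1.70556
y = ρ sin φ = 2.36425 × sin(223.83°) = -1.63729

-1.706 -1.637 2.536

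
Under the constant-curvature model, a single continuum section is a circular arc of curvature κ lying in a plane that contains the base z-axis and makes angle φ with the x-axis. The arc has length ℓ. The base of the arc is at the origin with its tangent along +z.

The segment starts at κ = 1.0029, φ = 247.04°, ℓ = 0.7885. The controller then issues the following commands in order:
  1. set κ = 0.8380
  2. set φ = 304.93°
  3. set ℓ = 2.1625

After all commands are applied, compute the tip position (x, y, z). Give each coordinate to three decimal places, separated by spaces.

0.847 -1.212 1.159

initial: κ=1.0029, φ=247.04°, ℓ=0.7885
cmd 1: set κ=0.8380 → (κ,φ,ℓ)=(0.8380,247.04°,0.7885) → tip=(-0.0980,-0.2313,0.7324)
cmd 2: set φ=304.93° → (κ,φ,ℓ)=(0.8380,304.93°,0.7885) → tip=(0.1438,-0.2059,0.7324)
cmd 3: set ℓ=2.1625 → (κ,φ,ℓ)=(0.8380,304.93°,2.1625) → tip=(0.8466,-1.2122,1.1587)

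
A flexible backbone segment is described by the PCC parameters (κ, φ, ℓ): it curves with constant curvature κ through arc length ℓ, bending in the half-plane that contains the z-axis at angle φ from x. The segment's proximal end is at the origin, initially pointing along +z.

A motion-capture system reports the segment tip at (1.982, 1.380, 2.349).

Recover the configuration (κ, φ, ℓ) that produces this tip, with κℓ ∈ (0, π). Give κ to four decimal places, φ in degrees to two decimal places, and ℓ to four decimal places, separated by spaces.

ρ = √(x²+y²) = √(1.982² + 1.380²) = 2.41510
φ = atan2(y, x) mod 360° = atan2(1.380, 1.982) = 34.8482°
|p|² = ρ² + z² = 2.41510² + 2.349² = 11.35053
κ = 2ρ / |p|² = 2×2.41510 / 11.35053 = 0.42555
θ = 2·atan2(ρ, z) = 2·atan2(2.41510, 2.349) = 1.59855 rad
ℓ = θ/κ = 1.59855/0.42555 = 3.75643

0.4255 34.85 3.7564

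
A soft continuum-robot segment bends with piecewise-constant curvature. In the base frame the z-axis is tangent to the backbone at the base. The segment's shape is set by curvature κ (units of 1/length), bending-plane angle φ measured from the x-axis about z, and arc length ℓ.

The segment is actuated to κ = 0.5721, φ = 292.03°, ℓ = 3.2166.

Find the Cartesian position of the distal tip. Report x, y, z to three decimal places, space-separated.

0.830 -2.052 1.685

θ = κ·ℓ = 0.5721 × 3.2166 = 1.84022 rad
ρ = (1 − cos θ)/κ = (1 − -0.26617)/0.5721 = 2.21320
z = sin θ / κ = 0.96393/0.5721 = 1.68489
x = ρ cos φ = 2.21320 × cos(292.03°) = 0.83015
y = ρ sin φ = 2.21320 × sin(292.03°) = -2.05161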